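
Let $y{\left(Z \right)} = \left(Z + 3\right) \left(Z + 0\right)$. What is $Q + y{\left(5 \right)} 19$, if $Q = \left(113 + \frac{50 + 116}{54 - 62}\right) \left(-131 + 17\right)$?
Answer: $- \frac{19513}{2} \approx -9756.5$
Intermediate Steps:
$y{\left(Z \right)} = Z \left(3 + Z\right)$ ($y{\left(Z \right)} = \left(3 + Z\right) Z = Z \left(3 + Z\right)$)
$Q = - \frac{21033}{2}$ ($Q = \left(113 + \frac{166}{-8}\right) \left(-114\right) = \left(113 + 166 \left(- \frac{1}{8}\right)\right) \left(-114\right) = \left(113 - \frac{83}{4}\right) \left(-114\right) = \frac{369}{4} \left(-114\right) = - \frac{21033}{2} \approx -10517.0$)
$Q + y{\left(5 \right)} 19 = - \frac{21033}{2} + 5 \left(3 + 5\right) 19 = - \frac{21033}{2} + 5 \cdot 8 \cdot 19 = - \frac{21033}{2} + 40 \cdot 19 = - \frac{21033}{2} + 760 = - \frac{19513}{2}$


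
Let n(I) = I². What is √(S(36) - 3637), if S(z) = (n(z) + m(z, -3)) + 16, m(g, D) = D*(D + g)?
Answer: 2*I*√606 ≈ 49.234*I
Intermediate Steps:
S(z) = 25 + z² - 3*z (S(z) = (z² - 3*(-3 + z)) + 16 = (z² + (9 - 3*z)) + 16 = (9 + z² - 3*z) + 16 = 25 + z² - 3*z)
√(S(36) - 3637) = √((25 + 36² - 3*36) - 3637) = √((25 + 1296 - 108) - 3637) = √(1213 - 3637) = √(-2424) = 2*I*√606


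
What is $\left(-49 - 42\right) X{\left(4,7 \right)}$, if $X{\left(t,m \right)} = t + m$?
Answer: $-1001$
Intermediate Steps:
$X{\left(t,m \right)} = m + t$
$\left(-49 - 42\right) X{\left(4,7 \right)} = \left(-49 - 42\right) \left(7 + 4\right) = \left(-91\right) 11 = -1001$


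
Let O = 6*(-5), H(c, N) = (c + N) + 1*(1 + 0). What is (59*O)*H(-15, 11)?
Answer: 5310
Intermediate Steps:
H(c, N) = 1 + N + c (H(c, N) = (N + c) + 1*1 = (N + c) + 1 = 1 + N + c)
O = -30
(59*O)*H(-15, 11) = (59*(-30))*(1 + 11 - 15) = -1770*(-3) = 5310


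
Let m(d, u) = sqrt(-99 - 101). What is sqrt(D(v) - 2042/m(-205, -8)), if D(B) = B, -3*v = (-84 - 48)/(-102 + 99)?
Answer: sqrt(-13200 + 91890*I*sqrt(2))/30 ≈ 8.0767 + 8.9387*I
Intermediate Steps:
m(d, u) = 10*I*sqrt(2) (m(d, u) = sqrt(-200) = 10*I*sqrt(2))
v = -44/3 (v = -(-84 - 48)/(3*(-102 + 99)) = -(-44)/(-3) = -(-44)*(-1)/3 = -1/3*44 = -44/3 ≈ -14.667)
sqrt(D(v) - 2042/m(-205, -8)) = sqrt(-44/3 - 2042*(-I*sqrt(2)/20)) = sqrt(-44/3 - (-1021)*I*sqrt(2)/10) = sqrt(-44/3 + 1021*I*sqrt(2)/10)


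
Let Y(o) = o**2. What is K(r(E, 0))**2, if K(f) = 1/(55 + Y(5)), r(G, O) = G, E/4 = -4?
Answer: 1/6400 ≈ 0.00015625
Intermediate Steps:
E = -16 (E = 4*(-4) = -16)
K(f) = 1/80 (K(f) = 1/(55 + 5**2) = 1/(55 + 25) = 1/80)
K(r(E, 0))**2 = (1/80)**2 = 1/6400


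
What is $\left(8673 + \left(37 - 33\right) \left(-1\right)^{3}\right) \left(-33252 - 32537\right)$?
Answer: $-570324841$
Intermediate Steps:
$\left(8673 + \left(37 - 33\right) \left(-1\right)^{3}\right) \left(-33252 - 32537\right) = \left(8673 + 4 \left(-1\right)\right) \left(-65789\right) = \left(8673 - 4\right) \left(-65789\right) = 8669 \left(-65789\right) = -570324841$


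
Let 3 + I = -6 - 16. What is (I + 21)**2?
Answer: 16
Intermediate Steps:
I = -25 (I = -3 + (-6 - 16) = -3 - 22 = -25)
(I + 21)**2 = (-25 + 21)**2 = (-4)**2 = 16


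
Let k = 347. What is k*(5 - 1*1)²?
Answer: 5552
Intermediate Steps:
k*(5 - 1*1)² = 347*(5 - 1*1)² = 347*(5 - 1)² = 347*4² = 347*16 = 5552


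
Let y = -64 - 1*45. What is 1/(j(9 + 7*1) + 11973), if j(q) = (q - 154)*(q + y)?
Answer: 1/24807 ≈ 4.0311e-5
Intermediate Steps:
y = -109 (y = -64 - 45 = -109)
j(q) = (-154 + q)*(-109 + q) (j(q) = (q - 154)*(q - 109) = (-154 + q)*(-109 + q))
1/(j(9 + 7*1) + 11973) = 1/((16786 + (9 + 7*1)² - 263*(9 + 7*1)) + 11973) = 1/((16786 + (9 + 7)² - 263*(9 + 7)) + 11973) = 1/((16786 + 16² - 263*16) + 11973) = 1/((16786 + 256 - 4208) + 11973) = 1/(12834 + 11973) = 1/24807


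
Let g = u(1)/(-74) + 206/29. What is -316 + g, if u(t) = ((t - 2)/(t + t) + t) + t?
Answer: -1325871/4292 ≈ -308.92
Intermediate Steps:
u(t) = 2*t + (-2 + t)/(2*t) (u(t) = ((-2 + t)/((2*t)) + t) + t = ((-2 + t)*(1/(2*t)) + t) + t = ((-2 + t)/(2*t) + t) + t = (t + (-2 + t)/(2*t)) + t = 2*t + (-2 + t)/(2*t))
g = 30401/4292 (g = (½ - 1/1 + 2*1)/(-74) + 206/29 = (½ - 1*1 + 2)*(-1/74) + 206*(1/29) = (½ - 1 + 2)*(-1/74) + 206/29 = (3/2)*(-1/74) + 206/29 = -3/148 + 206/29 = 30401/4292 ≈ 7.0832)
-316 + g = -316 + 30401/4292 = -1325871/4292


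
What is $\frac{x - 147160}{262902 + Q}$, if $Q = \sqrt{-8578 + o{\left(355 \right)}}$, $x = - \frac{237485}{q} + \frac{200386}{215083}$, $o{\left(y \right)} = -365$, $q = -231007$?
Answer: $- \frac{640748881122304712902}{1144716141976658751269} + \frac{7311647090425003 i \sqrt{8943}}{3434148425929976253807} \approx -0.55974 + 0.00020134 i$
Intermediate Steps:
$x = \frac{97369554957}{49685678581}$ ($x = - \frac{237485}{-231007} + \frac{200386}{215083} = \left(-237485\right) \left(- \frac{1}{231007}\right) + 200386 \cdot \frac{1}{215083} = \frac{237485}{231007} + \frac{200386}{215083} = \frac{97369554957}{49685678581} \approx 1.9597$)
$Q = i \sqrt{8943}$ ($Q = \sqrt{-8578 - 365} = \sqrt{-8943} = i \sqrt{8943} \approx 94.567 i$)
$\frac{x - 147160}{262902 + Q} = \frac{\frac{97369554957}{49685678581} - 147160}{262902 + i \sqrt{8943}} = - \frac{7311647090425003}{49685678581 \left(262902 + i \sqrt{8943}\right)}$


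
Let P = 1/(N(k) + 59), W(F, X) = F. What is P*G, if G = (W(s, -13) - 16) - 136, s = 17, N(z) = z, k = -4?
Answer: -27/11 ≈ -2.4545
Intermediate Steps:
G = -135 (G = (17 - 16) - 136 = 1 - 136 = -135)
P = 1/55 (P = 1/(-4 + 59) = 1/55 ≈ 0.018182)
P*G = (1/55)*(-135) = -27/11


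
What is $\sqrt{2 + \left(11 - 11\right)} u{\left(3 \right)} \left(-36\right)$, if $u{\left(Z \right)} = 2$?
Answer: $- 72 \sqrt{2} \approx -101.82$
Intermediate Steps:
$\sqrt{2 + \left(11 - 11\right)} u{\left(3 \right)} \left(-36\right) = \sqrt{2 + \left(11 - 11\right)} 2 \left(-36\right) = \sqrt{2 + 0} \cdot 2 \left(-36\right) = \sqrt{2} \cdot 2 \left(-36\right) = 2 \sqrt{2} \left(-36\right) = - 72 \sqrt{2}$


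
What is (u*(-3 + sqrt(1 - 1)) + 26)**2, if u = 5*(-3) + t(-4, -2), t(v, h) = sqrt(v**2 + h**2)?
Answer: 5221 - 852*sqrt(5) ≈ 3315.9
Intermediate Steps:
t(v, h) = sqrt(h**2 + v**2)
u = -15 + 2*sqrt(5) (u = 5*(-3) + sqrt((-2)**2 + (-4)**2) = -15 + sqrt(4 + 16) = -15 + sqrt(20) = -15 + 2*sqrt(5) ≈ -10.528)
(u*(-3 + sqrt(1 - 1)) + 26)**2 = ((-15 + 2*sqrt(5))*(-3 + sqrt(1 - 1)) + 26)**2 = ((-15 + 2*sqrt(5))*(-3 + sqrt(0)) + 26)**2 = ((-15 + 2*sqrt(5))*(-3 + 0) + 26)**2 = ((-15 + 2*sqrt(5))*(-3) + 26)**2 = ((45 - 6*sqrt(5)) + 26)**2 = (71 - 6*sqrt(5))**2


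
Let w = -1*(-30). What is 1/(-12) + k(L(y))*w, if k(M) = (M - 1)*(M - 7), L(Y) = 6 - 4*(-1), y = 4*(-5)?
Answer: 9719/12 ≈ 809.92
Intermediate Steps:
w = 30
y = -20
L(Y) = 10 (L(Y) = 6 + 4 = 10)
k(M) = (-1 + M)*(-7 + M)
1/(-12) + k(L(y))*w = 1/(-12) + (7 + 10² - 8*10)*30 = -1/12 + (7 + 100 - 80)*30 = -1/12 + 27*30 = -1/12 + 810 = 9719/12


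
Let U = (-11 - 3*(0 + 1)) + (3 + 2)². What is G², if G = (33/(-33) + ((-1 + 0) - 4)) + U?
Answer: 25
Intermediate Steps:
U = 11 (U = (-11 - 3*1) + 5² = (-11 - 3) + 25 = -14 + 25 = 11)
G = 5 (G = (33/(-33) + ((-1 + 0) - 4)) + 11 = (33*(-1/33) + (-1 - 4)) + 11 = (-1 - 5) + 11 = -6 + 11 = 5)
G² = 5² = 25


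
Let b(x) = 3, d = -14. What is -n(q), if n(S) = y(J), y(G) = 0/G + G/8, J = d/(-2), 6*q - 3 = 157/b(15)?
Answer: -7/8 ≈ -0.87500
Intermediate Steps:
q = 83/9 (q = ½ + (157/3)/6 = ½ + (157*(⅓))/6 = ½ + (⅙)*(157/3) = ½ + 157/18 = 83/9 ≈ 9.2222)
J = 7 (J = -14/(-2) = -14*(-½) = 7)
y(G) = G/8 (y(G) = 0 + G*(⅛) = 0 + G/8 = G/8)
n(S) = 7/8 (n(S) = (⅛)*7 = 7/8)
-n(q) = -1*7/8 = -7/8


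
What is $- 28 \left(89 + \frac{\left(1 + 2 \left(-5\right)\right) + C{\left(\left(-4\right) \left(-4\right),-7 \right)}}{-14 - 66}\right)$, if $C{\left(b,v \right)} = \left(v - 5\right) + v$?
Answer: $- \frac{12509}{5} \approx -2501.8$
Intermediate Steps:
$C{\left(b,v \right)} = -5 + 2 v$ ($C{\left(b,v \right)} = \left(-5 + v\right) + v = -5 + 2 v$)
$- 28 \left(89 + \frac{\left(1 + 2 \left(-5\right)\right) + C{\left(\left(-4\right) \left(-4\right),-7 \right)}}{-14 - 66}\right) = - 28 \left(89 + \frac{\left(1 + 2 \left(-5\right)\right) + \left(-5 + 2 \left(-7\right)\right)}{-14 - 66}\right) = - 28 \left(89 + \frac{\left(1 - 10\right) - 19}{-80}\right) = - 28 \left(89 + \left(-9 - 19\right) \left(- \frac{1}{80}\right)\right) = - 28 \left(89 - - \frac{7}{20}\right) = - 28 \left(89 + \frac{7}{20}\right) = \left(-28\right) \frac{1787}{20} = - \frac{12509}{5}$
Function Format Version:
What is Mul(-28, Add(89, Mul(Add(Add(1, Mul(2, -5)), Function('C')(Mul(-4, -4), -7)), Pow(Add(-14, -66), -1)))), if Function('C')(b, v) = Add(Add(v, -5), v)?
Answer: Rational(-12509, 5) ≈ -2501.8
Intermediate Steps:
Function('C')(b, v) = Add(-5, Mul(2, v)) (Function('C')(b, v) = Add(Add(-5, v), v) = Add(-5, Mul(2, v)))
Mul(-28, Add(89, Mul(Add(Add(1, Mul(2, -5)), Function('C')(Mul(-4, -4), -7)), Pow(Add(-14, -66), -1)))) = Mul(-28, Add(89, Mul(Add(Add(1, Mul(2, -5)), Add(-5, Mul(2, -7))), Pow(Add(-14, -66), -1)))) = Mul(-28, Add(89, Mul(Add(Add(1, -10), Add(-5, -14)), Pow(-80, -1)))) = Mul(-28, Add(89, Mul(Add(-9, -19), Rational(-1, 80)))) = Mul(-28, Add(89, Mul(-28, Rational(-1, 80)))) = Mul(-28, Add(89, Rational(7, 20))) = Mul(-28, Rational(1787, 20)) = Rational(-12509, 5)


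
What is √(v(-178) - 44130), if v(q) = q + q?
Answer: I*√44486 ≈ 210.92*I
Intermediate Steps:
v(q) = 2*q
√(v(-178) - 44130) = √(2*(-178) - 44130) = √(-356 - 44130) = √(-44486) = I*√44486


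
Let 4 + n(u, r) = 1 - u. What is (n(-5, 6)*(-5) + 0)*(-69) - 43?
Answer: 647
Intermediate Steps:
n(u, r) = -3 - u (n(u, r) = -4 + (1 - u) = -3 - u)
(n(-5, 6)*(-5) + 0)*(-69) - 43 = ((-3 - 1*(-5))*(-5) + 0)*(-69) - 43 = ((-3 + 5)*(-5) + 0)*(-69) - 43 = (2*(-5) + 0)*(-69) - 43 = (-10 + 0)*(-69) - 43 = -10*(-69) - 43 = 690 - 43 = 647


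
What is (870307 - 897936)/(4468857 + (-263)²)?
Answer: -27629/4538026 ≈ -0.0060883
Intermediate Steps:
(870307 - 897936)/(4468857 + (-263)²) = -27629/(4468857 + 69169) = -27629/4538026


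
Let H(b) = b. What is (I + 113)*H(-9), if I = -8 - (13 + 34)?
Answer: -522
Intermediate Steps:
I = -55 (I = -8 - 1*47 = -8 - 47 = -55)
(I + 113)*H(-9) = (-55 + 113)*(-9) = 58*(-9) = -522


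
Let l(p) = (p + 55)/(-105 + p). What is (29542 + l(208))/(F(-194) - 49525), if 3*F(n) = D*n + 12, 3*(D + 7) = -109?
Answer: -3912543/6186901 ≈ -0.63239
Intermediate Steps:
D = -130/3 (D = -7 + (1/3)*(-109) = -7 - 109/3 = -130/3 ≈ -43.333)
F(n) = 4 - 130*n/9 (F(n) = (-130*n/3 + 12)/3 = (12 - 130*n/3)/3 = 4 - 130*n/9)
l(p) = (55 + p)/(-105 + p)
(29542 + l(208))/(F(-194) - 49525) = (29542 + (55 + 208)/(-105 + 208))/((4 - 130/9*(-194)) - 49525) = (29542 + 263/103)/((4 + 25220/9) - 49525) = (29542 + (1/103)*263)/(25256/9 - 49525) = (29542 + 263/103)/(-420469/9) = (3043089/103)*(-9/420469) = -3912543/6186901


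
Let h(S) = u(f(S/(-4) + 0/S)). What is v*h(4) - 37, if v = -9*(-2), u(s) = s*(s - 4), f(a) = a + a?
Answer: 179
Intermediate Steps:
f(a) = 2*a
u(s) = s*(-4 + s)
h(S) = -S*(-4 - S/2)/2 (h(S) = (2*(S/(-4) + 0/S))*(-4 + 2*(S/(-4) + 0/S)) = (2*(S*(-¼) + 0))*(-4 + 2*(S*(-¼) + 0)) = (2*(-S/4 + 0))*(-4 + 2*(-S/4 + 0)) = (2*(-S/4))*(-4 + 2*(-S/4)) = (-S/2)*(-4 - S/2) = -S*(-4 - S/2)/2)
v = 18
v*h(4) - 37 = 18*((¼)*4*(8 + 4)) - 37 = 18*((¼)*4*12) - 37 = 18*12 - 37 = 216 - 37 = 179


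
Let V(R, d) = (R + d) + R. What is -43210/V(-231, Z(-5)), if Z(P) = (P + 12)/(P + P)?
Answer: 432100/4627 ≈ 93.387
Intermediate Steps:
Z(P) = (12 + P)/(2*P) (Z(P) = (12 + P)/((2*P)) = (12 + P)*(1/(2*P)) = (12 + P)/(2*P))
V(R, d) = d + 2*R
-43210/V(-231, Z(-5)) = -43210/((½)*(12 - 5)/(-5) + 2*(-231)) = -43210/((½)*(-⅕)*7 - 462) = -43210/(-7/10 - 462) = -43210/(-4627/10) = -43210*(-10/4627) = 432100/4627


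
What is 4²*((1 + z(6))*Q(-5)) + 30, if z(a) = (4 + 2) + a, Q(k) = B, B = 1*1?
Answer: 238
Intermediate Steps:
B = 1
Q(k) = 1
z(a) = 6 + a
4²*((1 + z(6))*Q(-5)) + 30 = 4²*((1 + (6 + 6))*1) + 30 = 16*((1 + 12)*1) + 30 = 16*(13*1) + 30 = 16*13 + 30 = 208 + 30 = 238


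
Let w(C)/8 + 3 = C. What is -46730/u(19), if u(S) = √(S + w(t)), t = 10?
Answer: -9346*√3/3 ≈ -5395.9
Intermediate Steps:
w(C) = -24 + 8*C
u(S) = √(56 + S) (u(S) = √(S + (-24 + 8*10)) = √(S + (-24 + 80)) = √(S + 56) = √(56 + S))
-46730/u(19) = -46730/√(56 + 19) = -46730*√3/15 = -9346*√3/3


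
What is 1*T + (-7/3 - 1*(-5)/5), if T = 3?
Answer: 5/3 ≈ 1.6667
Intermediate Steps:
1*T + (-7/3 - 1*(-5)/5) = 1*3 + (-7/3 - 1*(-5)/5) = 3 + (-7*1/3 + 5*(1/5)) = 3 + (-7/3 + 1) = 3 - 4/3 = 5/3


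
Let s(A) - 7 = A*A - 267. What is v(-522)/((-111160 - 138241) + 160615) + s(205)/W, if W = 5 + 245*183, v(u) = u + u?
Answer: 375496025/398116424 ≈ 0.94318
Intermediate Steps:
v(u) = 2*u
s(A) = -260 + A**2 (s(A) = 7 + (A*A - 267) = 7 + (A**2 - 267) = 7 + (-267 + A**2) = -260 + A**2)
W = 44840 (W = 5 + 44835 = 44840)
v(-522)/((-111160 - 138241) + 160615) + s(205)/W = (2*(-522))/((-111160 - 138241) + 160615) + (-260 + 205**2)/44840 = -1044/(-249401 + 160615) + (-260 + 42025)*(1/44840) = -1044/(-88786) + 41765*(1/44840) = -1044*(-1/88786) + 8353/8968 = 522/44393 + 8353/8968 = 375496025/398116424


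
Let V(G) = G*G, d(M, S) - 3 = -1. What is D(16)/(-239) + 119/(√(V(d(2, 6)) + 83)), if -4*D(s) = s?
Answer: 4/239 + 119*√87/87 ≈ 12.775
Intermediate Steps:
d(M, S) = 2 (d(M, S) = 3 - 1 = 2)
V(G) = G²
D(s) = -s/4
D(16)/(-239) + 119/(√(V(d(2, 6)) + 83)) = -¼*16/(-239) + 119/(√(2² + 83)) = -4*(-1/239) + 119/(√(4 + 83)) = 4/239 + 119/(√87) = 4/239 + 119*(√87/87) = 4/239 + 119*√87/87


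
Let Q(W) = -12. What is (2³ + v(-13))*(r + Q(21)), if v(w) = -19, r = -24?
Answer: 396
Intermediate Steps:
(2³ + v(-13))*(r + Q(21)) = (2³ - 19)*(-24 - 12) = (8 - 19)*(-36) = -11*(-36) = 396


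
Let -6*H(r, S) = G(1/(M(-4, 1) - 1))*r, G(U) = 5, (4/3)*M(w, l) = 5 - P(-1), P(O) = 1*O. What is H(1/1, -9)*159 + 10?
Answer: -245/2 ≈ -122.50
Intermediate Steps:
P(O) = O
M(w, l) = 9/2 (M(w, l) = 3*(5 - 1*(-1))/4 = 3*(5 + 1)/4 = (¾)*6 = 9/2)
H(r, S) = -5*r/6
H(1/1, -9)*159 + 10 = -⅚/1*159 + 10 = -⅚*1*159 + 10 = -⅚*159 + 10 = -265/2 + 10 = -245/2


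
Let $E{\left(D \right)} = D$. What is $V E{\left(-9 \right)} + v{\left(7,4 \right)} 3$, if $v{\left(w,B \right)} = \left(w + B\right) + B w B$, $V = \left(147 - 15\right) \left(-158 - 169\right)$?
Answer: $388845$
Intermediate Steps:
$V = -43164$ ($V = 132 \left(-327\right) = -43164$)
$v{\left(w,B \right)} = B + w + w B^{2}$ ($v{\left(w,B \right)} = \left(B + w\right) + w B^{2} = B + w + w B^{2}$)
$V E{\left(-9 \right)} + v{\left(7,4 \right)} 3 = \left(-43164\right) \left(-9\right) + \left(4 + 7 + 7 \cdot 4^{2}\right) 3 = 388476 + \left(4 + 7 + 7 \cdot 16\right) 3 = 388476 + \left(4 + 7 + 112\right) 3 = 388476 + 123 \cdot 3 = 388476 + 369 = 388845$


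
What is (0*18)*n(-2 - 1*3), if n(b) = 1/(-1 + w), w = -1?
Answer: 0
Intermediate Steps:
n(b) = -½ (n(b) = 1/(-1 - 1) = 1/(-2) = -½)
(0*18)*n(-2 - 1*3) = (0*18)*(-½) = 0*(-½) = 0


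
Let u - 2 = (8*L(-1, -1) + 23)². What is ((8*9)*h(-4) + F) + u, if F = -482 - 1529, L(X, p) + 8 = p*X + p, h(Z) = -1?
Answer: -400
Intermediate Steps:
L(X, p) = -8 + p + X*p (L(X, p) = -8 + (p*X + p) = -8 + (X*p + p) = -8 + (p + X*p) = -8 + p + X*p)
F = -2011
u = 1683 (u = 2 + (8*(-8 - 1 - 1*(-1)) + 23)² = 2 + (8*(-8 - 1 + 1) + 23)² = 2 + (8*(-8) + 23)² = 2 + (-64 + 23)² = 2 + (-41)² = 2 + 1681 = 1683)
((8*9)*h(-4) + F) + u = ((8*9)*(-1) - 2011) + 1683 = (72*(-1) - 2011) + 1683 = (-72 - 2011) + 1683 = -2083 + 1683 = -400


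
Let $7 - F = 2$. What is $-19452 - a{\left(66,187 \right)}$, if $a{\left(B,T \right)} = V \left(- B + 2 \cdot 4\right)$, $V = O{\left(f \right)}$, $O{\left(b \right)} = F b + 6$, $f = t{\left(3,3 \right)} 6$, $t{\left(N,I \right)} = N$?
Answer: $-13884$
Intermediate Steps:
$F = 5$ ($F = 7 - 2 = 5$)
$f = 18$ ($f = 3 \cdot 6 = 18$)
$O{\left(b \right)} = 6 + 5 b$ ($O{\left(b \right)} = 5 b + 6 = 6 + 5 b$)
$V = 96$ ($V = 6 + 5 \cdot 18 = 6 + 90 = 96$)
$a{\left(B,T \right)} = 768 - 96 B$ ($a{\left(B,T \right)} = 96 \left(- B + 2 \cdot 4\right) = 96 \left(- B + 8\right) = 96 \left(8 - B\right) = 768 - 96 B$)
$-19452 - a{\left(66,187 \right)} = -19452 - \left(768 - 6336\right) = -19452 - -5568 = -19452 + 5568 = -13884$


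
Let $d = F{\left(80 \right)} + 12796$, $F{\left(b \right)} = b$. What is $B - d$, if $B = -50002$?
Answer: $-62878$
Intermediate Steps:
$d = 12876$ ($d = 80 + 12796 = 12876$)
$B - d = -50002 - 12876 = -62878$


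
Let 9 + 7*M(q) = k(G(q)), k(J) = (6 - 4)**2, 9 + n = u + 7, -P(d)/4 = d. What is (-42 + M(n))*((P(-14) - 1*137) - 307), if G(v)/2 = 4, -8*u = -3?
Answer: 116012/7 ≈ 16573.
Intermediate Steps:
u = 3/8 (u = -1/8*(-3) = 3/8 ≈ 0.37500)
P(d) = -4*d
n = -13/8 (n = -9 + (3/8 + 7) = -9 + 59/8 = -13/8 ≈ -1.6250)
G(v) = 8 (G(v) = 2*4 = 8)
k(J) = 4 (k(J) = 2**2 = 4)
M(q) = -5/7 (M(q) = -9/7 + (1/7)*4 = -9/7 + 4/7 = -5/7)
(-42 + M(n))*((P(-14) - 1*137) - 307) = (-42 - 5/7)*((-4*(-14) - 1*137) - 307) = -299*((56 - 137) - 307)/7 = -299*(-81 - 307)/7 = -299/7*(-388) = 116012/7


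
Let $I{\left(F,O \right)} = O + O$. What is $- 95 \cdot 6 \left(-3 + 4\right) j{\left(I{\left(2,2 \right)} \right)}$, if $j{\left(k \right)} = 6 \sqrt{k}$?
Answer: $-6840$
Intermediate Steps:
$I{\left(F,O \right)} = 2 O$
$- 95 \cdot 6 \left(-3 + 4\right) j{\left(I{\left(2,2 \right)} \right)} = - 95 \cdot 6 \left(-3 + 4\right) 6 \sqrt{2 \cdot 2} = - 95 \cdot 6 \cdot 1 \cdot 6 \sqrt{4} = \left(-95\right) 6 \cdot 6 \cdot 2 = \left(-570\right) 12 = -6840$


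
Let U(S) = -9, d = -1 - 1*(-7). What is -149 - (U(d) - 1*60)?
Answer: -80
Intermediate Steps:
d = 6 (d = -1 + 7 = 6)
-149 - (U(d) - 1*60) = -149 - (-9 - 1*60) = -149 - (-9 - 60) = -149 - 1*(-69) = -149 + 69 = -80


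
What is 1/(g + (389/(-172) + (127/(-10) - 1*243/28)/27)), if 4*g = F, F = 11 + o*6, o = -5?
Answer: -162540/1268369 ≈ -0.12815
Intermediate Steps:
F = -19 (F = 11 - 5*6 = 11 - 30 = -19)
g = -19/4 (g = (¼)*(-19) = -19/4 ≈ -4.7500)
1/(g + (389/(-172) + (127/(-10) - 1*243/28)/27)) = 1/(-19/4 + (389/(-172) + (127/(-10) - 1*243/28)/27)) = 1/(-19/4 + (389*(-1/172) + (127*(-⅒) - 243*1/28)*(1/27))) = 1/(-19/4 + (-389/172 + (-127/10 - 243/28)*(1/27))) = 1/(-19/4 + (-389/172 - 2993/140*1/27)) = 1/(-19/4 + (-389/172 - 2993/3780)) = 1/(-19/4 - 124076/40635) = 1/(-1268369/162540) = -162540/1268369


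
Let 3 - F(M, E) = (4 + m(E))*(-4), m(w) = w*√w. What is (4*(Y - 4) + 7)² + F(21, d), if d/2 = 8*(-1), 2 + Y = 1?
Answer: 188 - 256*I ≈ 188.0 - 256.0*I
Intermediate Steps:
m(w) = w^(3/2)
Y = -1 (Y = -2 + 1 = -1)
d = -16 (d = 2*(8*(-1)) = 2*(-8) = -16)
F(M, E) = 19 + 4*E^(3/2) (F(M, E) = 3 - (4 + E^(3/2))*(-4) = 3 - (-16 - 4*E^(3/2)) = 3 + (16 + 4*E^(3/2)) = 19 + 4*E^(3/2))
(4*(Y - 4) + 7)² + F(21, d) = (4*(-1 - 4) + 7)² + (19 + 4*(-16)^(3/2)) = (4*(-5) + 7)² + (19 + 4*(-64*I)) = (-20 + 7)² + (19 - 256*I) = (-13)² + (19 - 256*I) = 169 + (19 - 256*I) = 188 - 256*I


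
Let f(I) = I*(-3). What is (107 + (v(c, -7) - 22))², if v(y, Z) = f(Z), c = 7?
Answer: 11236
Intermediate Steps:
f(I) = -3*I
v(y, Z) = -3*Z
(107 + (v(c, -7) - 22))² = (107 + (-3*(-7) - 22))² = (107 + (21 - 22))² = (107 - 1)² = 106² = 11236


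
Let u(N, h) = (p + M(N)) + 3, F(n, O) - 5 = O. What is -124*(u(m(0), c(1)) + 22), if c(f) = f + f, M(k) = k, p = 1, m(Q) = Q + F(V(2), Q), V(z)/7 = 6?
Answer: -3844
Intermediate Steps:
V(z) = 42 (V(z) = 7*6 = 42)
F(n, O) = 5 + O
m(Q) = 5 + 2*Q (m(Q) = Q + (5 + Q) = 5 + 2*Q)
c(f) = 2*f
u(N, h) = 4 + N (u(N, h) = (1 + N) + 3 = 4 + N)
-124*(u(m(0), c(1)) + 22) = -124*((4 + (5 + 2*0)) + 22) = -124*((4 + (5 + 0)) + 22) = -124*((4 + 5) + 22) = -124*(9 + 22) = -124*31 = -3844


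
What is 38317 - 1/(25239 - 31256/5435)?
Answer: 5254897175318/137142709 ≈ 38317.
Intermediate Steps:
38317 - 1/(25239 - 31256/5435) = 38317 - 1/137142709/5435 = 38317 - 1*5435/137142709 = 38317 - 5435/137142709 = 5254897175318/137142709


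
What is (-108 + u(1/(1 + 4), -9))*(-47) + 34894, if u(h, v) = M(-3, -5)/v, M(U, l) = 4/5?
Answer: 1798838/45 ≈ 39974.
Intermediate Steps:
M(U, l) = ⅘ (M(U, l) = 4*(⅕) = ⅘)
u(h, v) = 4/(5*v)
(-108 + u(1/(1 + 4), -9))*(-47) + 34894 = (-108 + (⅘)/(-9))*(-47) + 34894 = (-108 + (⅘)*(-⅑))*(-47) + 34894 = (-108 - 4/45)*(-47) + 34894 = -4864/45*(-47) + 34894 = 228608/45 + 34894 = 1798838/45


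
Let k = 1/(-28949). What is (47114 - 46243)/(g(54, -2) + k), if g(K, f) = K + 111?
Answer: 25214579/4776584 ≈ 5.2788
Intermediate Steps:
g(K, f) = 111 + K
k = -1/28949 ≈ -3.4544e-5
(47114 - 46243)/(g(54, -2) + k) = (47114 - 46243)/((111 + 54) - 1/28949) = 871/(165 - 1/28949) = 871/(4776584/28949) = 871*(28949/4776584) = 25214579/4776584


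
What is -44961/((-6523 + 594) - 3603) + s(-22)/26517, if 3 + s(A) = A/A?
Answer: 1192211773/252760044 ≈ 4.7168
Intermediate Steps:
s(A) = -2 (s(A) = -3 + A/A = -3 + 1 = -2)
-44961/((-6523 + 594) - 3603) + s(-22)/26517 = -44961/((-6523 + 594) - 3603) - 2/26517 = -44961/(-5929 - 3603) - 2*1/26517 = -44961/(-9532) - 2/26517 = -44961*(-1/9532) - 2/26517 = 44961/9532 - 2/26517 = 1192211773/252760044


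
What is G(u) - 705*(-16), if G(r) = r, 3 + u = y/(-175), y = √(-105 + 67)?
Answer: 11277 - I*√38/175 ≈ 11277.0 - 0.035225*I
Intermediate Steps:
y = I*√38 (y = √(-38) = I*√38 ≈ 6.1644*I)
u = -3 - I*√38/175 (u = -3 + (I*√38)/(-175) = -3 + (I*√38)*(-1/175) = -3 - I*√38/175 ≈ -3.0 - 0.035225*I)
G(u) - 705*(-16) = (-3 - I*√38/175) - 705*(-16) = (-3 - I*√38/175) + 11280 = 11277 - I*√38/175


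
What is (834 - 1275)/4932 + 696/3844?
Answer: 48263/526628 ≈ 0.091645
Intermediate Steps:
(834 - 1275)/4932 + 696/3844 = -441*1/4932 + 696*(1/3844) = -49/548 + 174/961 = 48263/526628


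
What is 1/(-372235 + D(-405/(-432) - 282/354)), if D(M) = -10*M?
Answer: -472/175695585 ≈ -2.6865e-6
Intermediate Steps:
1/(-372235 + D(-405/(-432) - 282/354)) = 1/(-372235 - 10*(-405/(-432) - 282/354)) = 1/(-372235 - 10*(-405*(-1/432) - 282*1/354)) = 1/(-372235 - 10*(15/16 - 47/59)) = 1/(-372235 - 10*133/944) = 1/(-372235 - 665/472) = 1/(-175695585/472) = -472/175695585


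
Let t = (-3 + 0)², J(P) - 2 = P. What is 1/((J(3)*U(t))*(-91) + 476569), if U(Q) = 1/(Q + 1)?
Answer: 2/953047 ≈ 2.0985e-6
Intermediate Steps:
J(P) = 2 + P
t = 9 (t = (-3)² = 9)
U(Q) = 1/(1 + Q)
1/((J(3)*U(t))*(-91) + 476569) = 1/(((2 + 3)/(1 + 9))*(-91) + 476569) = 1/((5/10)*(-91) + 476569) = 1/((5*(⅒))*(-91) + 476569) = 1/((½)*(-91) + 476569) = 1/(-91/2 + 476569) = 1/(953047/2) = 2/953047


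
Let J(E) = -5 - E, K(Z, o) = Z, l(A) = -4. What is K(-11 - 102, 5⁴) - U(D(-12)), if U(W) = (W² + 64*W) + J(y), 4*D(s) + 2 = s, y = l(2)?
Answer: 399/4 ≈ 99.750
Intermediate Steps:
y = -4
D(s) = -½ + s/4
U(W) = -1 + W² + 64*W (U(W) = (W² + 64*W) + (-5 - 1*(-4)) = (W² + 64*W) + (-5 + 4) = (W² + 64*W) - 1 = -1 + W² + 64*W)
K(-11 - 102, 5⁴) - U(D(-12)) = (-11 - 102) - (-1 + (-½ + (¼)*(-12))² + 64*(-½ + (¼)*(-12))) = -113 - (-1 + (-½ - 3)² + 64*(-½ - 3)) = -113 - (-1 + (-7/2)² + 64*(-7/2)) = -113 - (-1 + 49/4 - 224) = -113 - 1*(-851/4) = -113 + 851/4 = 399/4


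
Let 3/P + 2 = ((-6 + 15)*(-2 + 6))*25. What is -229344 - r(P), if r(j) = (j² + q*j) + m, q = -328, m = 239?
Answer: -185135765909/806404 ≈ -2.2958e+5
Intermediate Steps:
P = 3/898 (P = 3/(-2 + ((-6 + 15)*(-2 + 6))*25) = 3/(-2 + (9*4)*25) = 3/(-2 + 36*25) = 3/(-2 + 900) = 3/898 ≈ 0.0033408)
r(j) = 239 + j² - 328*j (r(j) = (j² - 328*j) + 239 = 239 + j² - 328*j)
-229344 - r(P) = -229344 - (239 + (3/898)² - 328*3/898) = -229344 - (239 + 9/806404 - 492/449) = -229344 - 1*191846933/806404 = -229344 - 191846933/806404 = -185135765909/806404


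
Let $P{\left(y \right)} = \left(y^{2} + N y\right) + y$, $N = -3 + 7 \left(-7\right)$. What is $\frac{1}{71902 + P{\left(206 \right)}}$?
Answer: $\frac{1}{103832} \approx 9.6309 \cdot 10^{-6}$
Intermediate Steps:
$N = -52$ ($N = -3 - 49 = -52$)
$P{\left(y \right)} = y^{2} - 51 y$ ($P{\left(y \right)} = \left(y^{2} - 52 y\right) + y = y^{2} - 51 y$)
$\frac{1}{71902 + P{\left(206 \right)}} = \frac{1}{71902 + 206 \left(-51 + 206\right)} = \frac{1}{71902 + 206 \cdot 155} = \frac{1}{71902 + 31930} = \frac{1}{103832}$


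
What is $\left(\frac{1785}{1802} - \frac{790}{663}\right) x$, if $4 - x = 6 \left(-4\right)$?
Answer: $- \frac{197750}{35139} \approx -5.6276$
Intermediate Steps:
$x = 28$ ($x = 4 - 6 \left(-4\right) = 4 - -24 = 4 + 24 = 28$)
$\left(\frac{1785}{1802} - \frac{790}{663}\right) x = \left(\frac{1785}{1802} - \frac{790}{663}\right) 28 = \left(1785 \cdot \frac{1}{1802} - \frac{790}{663}\right) 28 = \left(\frac{105}{106} - \frac{790}{663}\right) 28 = \left(- \frac{14125}{70278}\right) 28 = - \frac{197750}{35139}$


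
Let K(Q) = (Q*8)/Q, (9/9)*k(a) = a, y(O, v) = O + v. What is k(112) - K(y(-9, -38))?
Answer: 104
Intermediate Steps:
k(a) = a
K(Q) = 8 (K(Q) = (8*Q)/Q = 8)
k(112) - K(y(-9, -38)) = 112 - 1*8 = 112 - 8 = 104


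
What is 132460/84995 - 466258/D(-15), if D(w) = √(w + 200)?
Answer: 26492/16999 - 466258*√185/185 ≈ -34278.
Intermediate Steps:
D(w) = √(200 + w)
132460/84995 - 466258/D(-15) = 132460/84995 - 466258/√(200 - 15) = 132460*(1/84995) - 466258*√185/185 = 26492/16999 - 466258*√185/185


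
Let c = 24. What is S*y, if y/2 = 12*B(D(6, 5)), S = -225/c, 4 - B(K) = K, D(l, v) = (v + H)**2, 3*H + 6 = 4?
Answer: 3325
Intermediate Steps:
H = -2/3 (H = -2 + (1/3)*4 = -2 + 4/3 = -2/3 ≈ -0.66667)
D(l, v) = (-2/3 + v)**2 (D(l, v) = (v - 2/3)**2 = (-2/3 + v)**2)
B(K) = 4 - K
S = -75/8 (S = -225/24 = -225*1/24 = -75/8 ≈ -9.3750)
y = -1064/3 (y = 2*(12*(4 - (-2 + 3*5)**2/9)) = 2*(12*(4 - (-2 + 15)**2/9)) = 2*(12*(4 - 13**2/9)) = 2*(12*(4 - 169/9)) = 2*(12*(-133/9)) = 2*(-532/3) = -1064/3 ≈ -354.67)
S*y = -75/8*(-1064/3) = 3325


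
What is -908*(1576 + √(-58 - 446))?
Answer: -1431008 - 5448*I*√14 ≈ -1.431e+6 - 20385.0*I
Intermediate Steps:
-908*(1576 + √(-58 - 446)) = -908*(1576 + √(-504)) = -908*(1576 + 6*I*√14) = -1431008 - 5448*I*√14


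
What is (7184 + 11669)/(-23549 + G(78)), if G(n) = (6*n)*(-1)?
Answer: -18853/24017 ≈ -0.78499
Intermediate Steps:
G(n) = -6*n
(7184 + 11669)/(-23549 + G(78)) = (7184 + 11669)/(-23549 - 6*78) = 18853/(-23549 - 468) = 18853/(-24017) = 18853*(-1/24017) = -18853/24017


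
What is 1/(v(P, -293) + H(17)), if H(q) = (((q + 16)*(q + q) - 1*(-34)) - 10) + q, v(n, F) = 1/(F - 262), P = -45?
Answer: 555/645464 ≈ 0.00085985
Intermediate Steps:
v(n, F) = 1/(-262 + F)
H(q) = 24 + q + 2*q*(16 + q) (H(q) = (((16 + q)*(2*q) + 34) - 10) + q = ((2*q*(16 + q) + 34) - 10) + q = ((34 + 2*q*(16 + q)) - 10) + q = (24 + 2*q*(16 + q)) + q = 24 + q + 2*q*(16 + q))
1/(v(P, -293) + H(17)) = 1/(1/(-262 - 293) + (24 + 2*17² + 33*17)) = 1/(1/(-555) + (24 + 2*289 + 561)) = 1/(-1/555 + (24 + 578 + 561)) = 1/(-1/555 + 1163) = 1/(645464/555) = 555/645464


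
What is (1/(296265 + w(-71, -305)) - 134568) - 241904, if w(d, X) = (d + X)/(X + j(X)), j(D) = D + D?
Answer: -102055103080757/271082851 ≈ -3.7647e+5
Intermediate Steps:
j(D) = 2*D
w(d, X) = (X + d)/(3*X) (w(d, X) = (d + X)/(X + 2*X) = (X + d)/((3*X)) = (X + d)*(1/(3*X)) = (X + d)/(3*X))
(1/(296265 + w(-71, -305)) - 134568) - 241904 = (1/(296265 + (1/3)*(-305 - 71)/(-305)) - 134568) - 241904 = (1/(296265 + (1/3)*(-1/305)*(-376)) - 134568) - 241904 = (1/(296265 + 376/915) - 134568) - 241904 = (1/(271082851/915) - 134568) - 241904 = (915/271082851 - 134568) - 241904 = -36479077092453/271082851 - 241904 = -102055103080757/271082851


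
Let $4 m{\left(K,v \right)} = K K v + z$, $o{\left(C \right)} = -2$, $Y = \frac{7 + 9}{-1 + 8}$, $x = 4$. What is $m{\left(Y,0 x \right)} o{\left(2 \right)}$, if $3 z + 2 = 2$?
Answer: $0$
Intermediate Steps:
$z = 0$ ($z = - \frac{2}{3} + \frac{1}{3} \cdot 2 = - \frac{2}{3} + \frac{2}{3} = 0$)
$Y = \frac{16}{7} \approx 2.2857$
$m{\left(K,v \right)} = \frac{v K^{2}}{4}$ ($m{\left(K,v \right)} = \frac{K K v + 0}{4} = \frac{K^{2} v + 0}{4} = \frac{v K^{2} + 0}{4} = \frac{v K^{2}}{4}$)
$m{\left(Y,0 x \right)} o{\left(2 \right)} = \frac{0 \cdot 4 \left(\frac{16}{7}\right)^{2}}{4} \left(-2\right) = \frac{1}{4} \cdot 0 \cdot \frac{256}{49} \left(-2\right) = 0 \left(-2\right) = 0$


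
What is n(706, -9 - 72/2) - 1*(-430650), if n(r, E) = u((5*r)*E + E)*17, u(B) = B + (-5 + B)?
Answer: -4971865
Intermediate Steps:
u(B) = -5 + 2*B
n(r, E) = -85 + 34*E + 170*E*r (n(r, E) = (-5 + 2*((5*r)*E + E))*17 = (-5 + 2*(5*E*r + E))*17 = (-5 + 2*(E + 5*E*r))*17 = (-5 + (2*E + 10*E*r))*17 = (-5 + 2*E + 10*E*r)*17 = -85 + 34*E + 170*E*r)
n(706, -9 - 72/2) - 1*(-430650) = (-85 + 34*(-9 - 72/2) + 170*(-9 - 72/2)*706) - 1*(-430650) = (-85 + 34*(-9 - 72/2) + 170*(-9 - 72/2)*706) + 430650 = (-85 + 34*(-9 - 6*6) + 170*(-9 - 6*6)*706) + 430650 = (-85 + 34*(-9 - 36) + 170*(-9 - 36)*706) + 430650 = (-85 + 34*(-45) + 170*(-45)*706) + 430650 = (-85 - 1530 - 5400900) + 430650 = -5402515 + 430650 = -4971865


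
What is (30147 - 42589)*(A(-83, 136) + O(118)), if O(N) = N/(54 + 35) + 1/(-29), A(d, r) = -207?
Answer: 6605880828/2581 ≈ 2.5594e+6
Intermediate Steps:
O(N) = -1/29 + N/89 (O(N) = N/89 + 1*(-1/29) = N*(1/89) - 1/29 = N/89 - 1/29 = -1/29 + N/89)
(30147 - 42589)*(A(-83, 136) + O(118)) = (30147 - 42589)*(-207 + (-1/29 + (1/89)*118)) = -12442*(-207 + (-1/29 + 118/89)) = -12442*(-207 + 3333/2581) = -12442*(-530934/2581) = 6605880828/2581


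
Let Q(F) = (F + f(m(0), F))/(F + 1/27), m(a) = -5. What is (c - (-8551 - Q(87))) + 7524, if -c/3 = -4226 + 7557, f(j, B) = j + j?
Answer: 14294779/2350 ≈ 6082.9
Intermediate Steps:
f(j, B) = 2*j
c = -9993 (c = -3*(-4226 + 7557) = -3*3331 = -9993)
Q(F) = (-10 + F)/(1/27 + F) (Q(F) = (F + 2*(-5))/(F + 1/27) = (F - 10)/(F + 1/27) = (-10 + F)/(1/27 + F))
(c - (-8551 - Q(87))) + 7524 = (-9993 - (-8551 - 27*(-10 + 87)/(1 + 27*87))) + 7524 = (-9993 - (-8551 - 27*77/(1 + 2349))) + 7524 = (-9993 - (-8551 - 27*77/2350)) + 7524 = (-9993 - (-8551 - 1*2079/2350)) + 7524 = (-9993 - (-8551 - 2079/2350)) + 7524 = (-9993 - 1*(-20096929/2350)) + 7524 = (-9993 + 20096929/2350) + 7524 = -3386621/2350 + 7524 = 14294779/2350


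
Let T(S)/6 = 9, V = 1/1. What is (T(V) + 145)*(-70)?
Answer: -13930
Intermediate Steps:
V = 1
T(S) = 54 (T(S) = 6*9 = 54)
(T(V) + 145)*(-70) = (54 + 145)*(-70) = 199*(-70) = -13930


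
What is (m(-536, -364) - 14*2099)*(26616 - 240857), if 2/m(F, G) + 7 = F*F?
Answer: 1808681342295032/287289 ≈ 6.2957e+9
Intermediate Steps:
m(F, G) = 2/(-7 + F**2) (m(F, G) = 2/(-7 + F*F) = 2/(-7 + F**2))
(m(-536, -364) - 14*2099)*(26616 - 240857) = (2/(-7 + (-536)**2) - 14*2099)*(26616 - 240857) = (2/(-7 + 287296) - 29386)*(-214241) = (2/287289 - 29386)*(-214241) = -8442274552/287289*(-214241) = 1808681342295032/287289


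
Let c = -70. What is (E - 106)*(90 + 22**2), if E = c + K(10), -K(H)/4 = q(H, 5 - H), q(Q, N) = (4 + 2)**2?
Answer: -183680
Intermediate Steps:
q(Q, N) = 36 (q(Q, N) = 6**2 = 36)
K(H) = -144 (K(H) = -4*36 = -144)
E = -214 (E = -70 - 144 = -214)
(E - 106)*(90 + 22**2) = (-214 - 106)*(90 + 22**2) = -320*(90 + 484) = -320*574 = -183680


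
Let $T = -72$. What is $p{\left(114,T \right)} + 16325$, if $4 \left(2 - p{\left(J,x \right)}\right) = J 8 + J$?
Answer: $\frac{32141}{2} \approx 16071.0$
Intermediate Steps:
$p{\left(J,x \right)} = 2 - \frac{9 J}{4}$ ($p{\left(J,x \right)} = 2 - \frac{J 8 + J}{4} = 2 - \frac{8 J + J}{4} = 2 - \frac{9 J}{4}$)
$p{\left(114,T \right)} + 16325 = \left(2 - \frac{513}{2}\right) + 16325 = - \frac{509}{2} + 16325 = \frac{32141}{2}$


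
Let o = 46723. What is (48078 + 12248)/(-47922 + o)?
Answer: -60326/1199 ≈ -50.314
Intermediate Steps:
(48078 + 12248)/(-47922 + o) = (48078 + 12248)/(-47922 + 46723) = 60326/(-1199) = 60326*(-1/1199) = -60326/1199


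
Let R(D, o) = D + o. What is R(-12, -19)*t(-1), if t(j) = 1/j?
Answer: 31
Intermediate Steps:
R(-12, -19)*t(-1) = (-12 - 19)/(-1) = -31*(-1) = 31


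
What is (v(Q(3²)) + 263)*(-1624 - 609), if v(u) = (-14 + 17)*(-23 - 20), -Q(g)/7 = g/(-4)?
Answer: -299222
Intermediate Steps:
Q(g) = 7*g/4 (Q(g) = -7*g/(-4) = -7*g*(-1)/4 = -(-7)*g/4 = 7*g/4)
v(u) = -129 (v(u) = 3*(-43) = -129)
(v(Q(3²)) + 263)*(-1624 - 609) = (-129 + 263)*(-1624 - 609) = 134*(-2233) = -299222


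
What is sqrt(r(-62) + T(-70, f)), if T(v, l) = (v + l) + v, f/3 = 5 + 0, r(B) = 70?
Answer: I*sqrt(55) ≈ 7.4162*I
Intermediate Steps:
f = 15 (f = 3*(5 + 0) = 3*5 = 15)
T(v, l) = l + 2*v (T(v, l) = (l + v) + v = l + 2*v)
sqrt(r(-62) + T(-70, f)) = sqrt(70 + (15 + 2*(-70))) = sqrt(70 + (15 - 140)) = sqrt(70 - 125) = sqrt(-55) = I*sqrt(55)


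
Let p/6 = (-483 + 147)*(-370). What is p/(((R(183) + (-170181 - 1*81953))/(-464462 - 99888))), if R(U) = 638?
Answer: 835238000/499 ≈ 1.6738e+6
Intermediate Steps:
p = 745920 (p = 6*((-483 + 147)*(-370)) = 6*(-336*(-370)) = 6*124320 = 745920)
p/(((R(183) + (-170181 - 1*81953))/(-464462 - 99888))) = 745920/(((638 + (-170181 - 1*81953))/(-464462 - 99888))) = 745920/(((638 + (-170181 - 81953))/(-564350))) = 745920/(((638 - 252134)*(-1/564350))) = 745920/((-251496*(-1/564350))) = 745920/(125748/282175) = 745920*(282175/125748) = 835238000/499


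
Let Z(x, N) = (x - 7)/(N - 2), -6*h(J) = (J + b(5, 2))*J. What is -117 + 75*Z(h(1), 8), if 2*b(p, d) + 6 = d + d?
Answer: -409/2 ≈ -204.50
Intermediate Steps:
b(p, d) = -3 + d (b(p, d) = -3 + (d + d)/2 = -3 + (2*d)/2 = -3 + d)
h(J) = -J*(-1 + J)/6 (h(J) = -(J + (-3 + 2))*J/6 = -(J - 1)*J/6 = -(-1 + J)*J/6 = -J*(-1 + J)/6)
Z(x, N) = (-7 + x)/(-2 + N)
-117 + 75*Z(h(1), 8) = -117 + 75*((-7 + (⅙)*1*(1 - 1*1))/(-2 + 8)) = -117 + 75*((-7 + (⅙)*1*(1 - 1))/6) = -117 + 75*((-7 + (⅙)*1*0)/6) = -117 + 75*((-7 + 0)/6) = -117 + 75*((⅙)*(-7)) = -117 + 75*(-7/6) = -117 - 175/2 = -409/2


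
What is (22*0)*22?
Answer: 0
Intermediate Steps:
(22*0)*22 = 0*22 = 0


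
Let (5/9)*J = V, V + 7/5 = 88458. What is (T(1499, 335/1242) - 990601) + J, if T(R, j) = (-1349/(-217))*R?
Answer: -4459677951/5425 ≈ -8.2206e+5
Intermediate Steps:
V = 442283/5 (V = -7/5 + 88458 = 442283/5 ≈ 88457.)
T(R, j) = 1349*R/217 (T(R, j) = (-1349*(-1/217))*R = 1349*R/217)
J = 3980547/25 (J = (9/5)*(442283/5) = 3980547/25 ≈ 1.5922e+5)
(T(1499, 335/1242) - 990601) + J = ((1349/217)*1499 - 990601) + 3980547/25 = (2022151/217 - 990601) + 3980547/25 = -212938266/217 + 3980547/25 = -4459677951/5425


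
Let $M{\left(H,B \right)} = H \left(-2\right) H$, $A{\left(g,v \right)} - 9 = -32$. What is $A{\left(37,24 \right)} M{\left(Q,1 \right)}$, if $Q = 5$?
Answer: $1150$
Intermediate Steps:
$A{\left(g,v \right)} = -23$ ($A{\left(g,v \right)} = 9 - 32 = -23$)
$M{\left(H,B \right)} = - 2 H^{2}$ ($M{\left(H,B \right)} = - 2 H H = - 2 H^{2}$)
$A{\left(37,24 \right)} M{\left(Q,1 \right)} = - 23 \left(- 2 \cdot 5^{2}\right) = - 23 \left(\left(-2\right) 25\right) = \left(-23\right) \left(-50\right) = 1150$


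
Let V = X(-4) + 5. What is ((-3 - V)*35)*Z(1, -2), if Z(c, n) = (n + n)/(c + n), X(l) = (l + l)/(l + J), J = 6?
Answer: -560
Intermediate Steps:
X(l) = 2*l/(6 + l) (X(l) = (l + l)/(l + 6) = (2*l)/(6 + l) = 2*l/(6 + l))
Z(c, n) = 2*n/(c + n) (Z(c, n) = (2*n)/(c + n) = 2*n/(c + n))
V = 1 (V = 2*(-4)/(6 - 4) + 5 = 2*(-4)/2 + 5 = 2*(-4)*(½) + 5 = -4 + 5 = 1)
((-3 - V)*35)*Z(1, -2) = ((-3 - 1*1)*35)*(2*(-2)/(1 - 2)) = ((-3 - 1)*35)*(2*(-2)/(-1)) = (-4*35)*(2*(-2)*(-1)) = -140*4 = -560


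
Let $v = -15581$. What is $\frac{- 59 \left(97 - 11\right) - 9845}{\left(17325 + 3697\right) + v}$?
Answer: $- \frac{14919}{5441} \approx -2.742$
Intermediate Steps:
$\frac{- 59 \left(97 - 11\right) - 9845}{\left(17325 + 3697\right) + v} = \frac{- 59 \left(97 - 11\right) - 9845}{\left(17325 + 3697\right) - 15581} = \frac{\left(-59\right) 86 - 9845}{21022 - 15581} = \frac{-5074 - 9845}{5441} = \left(-14919\right) \frac{1}{5441} = - \frac{14919}{5441}$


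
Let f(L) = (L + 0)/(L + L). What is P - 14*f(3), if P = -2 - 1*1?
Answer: -10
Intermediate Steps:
P = -3 (P = -2 - 1 = -3)
f(L) = ½ (f(L) = L/((2*L)) = L*(1/(2*L)) = ½)
P - 14*f(3) = -3 - 14*½ = -3 - 7 = -10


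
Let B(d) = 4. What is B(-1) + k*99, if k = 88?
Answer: 8716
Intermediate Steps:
B(-1) + k*99 = 4 + 88*99 = 4 + 8712 = 8716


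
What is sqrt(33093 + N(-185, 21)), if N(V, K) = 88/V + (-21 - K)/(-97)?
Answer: sqrt(10656694220455)/17945 ≈ 181.91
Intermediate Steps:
N(V, K) = 21/97 + 88/V + K/97 (N(V, K) = 88/V + (-21 - K)*(-1/97) = 88/V + (21/97 + K/97) = 21/97 + 88/V + K/97)
sqrt(33093 + N(-185, 21)) = sqrt(33093 + (1/97)*(8536 - 185*(21 + 21))/(-185)) = sqrt(33093 + (1/97)*(-1/185)*(8536 - 185*42)) = sqrt(33093 + (1/97)*(-1/185)*(8536 - 7770)) = sqrt(33093 + (1/97)*(-1/185)*766) = sqrt(33093 - 766/17945) = sqrt(593853119/17945) = sqrt(10656694220455)/17945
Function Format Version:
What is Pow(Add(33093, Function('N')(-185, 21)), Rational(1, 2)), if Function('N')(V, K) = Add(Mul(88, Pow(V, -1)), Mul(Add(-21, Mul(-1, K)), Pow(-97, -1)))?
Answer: Mul(Rational(1, 17945), Pow(10656694220455, Rational(1, 2))) ≈ 181.91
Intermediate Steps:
Function('N')(V, K) = Add(Rational(21, 97), Mul(88, Pow(V, -1)), Mul(Rational(1, 97), K)) (Function('N')(V, K) = Add(Mul(88, Pow(V, -1)), Mul(Add(-21, Mul(-1, K)), Rational(-1, 97))) = Add(Mul(88, Pow(V, -1)), Add(Rational(21, 97), Mul(Rational(1, 97), K))) = Add(Rational(21, 97), Mul(88, Pow(V, -1)), Mul(Rational(1, 97), K)))
Pow(Add(33093, Function('N')(-185, 21)), Rational(1, 2)) = Pow(Add(33093, Mul(Rational(1, 97), Pow(-185, -1), Add(8536, Mul(-185, Add(21, 21))))), Rational(1, 2)) = Pow(Add(33093, Mul(Rational(1, 97), Rational(-1, 185), Add(8536, Mul(-185, 42)))), Rational(1, 2)) = Pow(Add(33093, Mul(Rational(1, 97), Rational(-1, 185), Add(8536, -7770))), Rational(1, 2)) = Pow(Add(33093, Mul(Rational(1, 97), Rational(-1, 185), 766)), Rational(1, 2)) = Pow(Add(33093, Rational(-766, 17945)), Rational(1, 2)) = Pow(Rational(593853119, 17945), Rational(1, 2)) = Mul(Rational(1, 17945), Pow(10656694220455, Rational(1, 2)))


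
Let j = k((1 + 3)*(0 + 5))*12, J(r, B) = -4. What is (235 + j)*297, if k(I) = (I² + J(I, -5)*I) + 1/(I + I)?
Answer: 12103641/10 ≈ 1.2104e+6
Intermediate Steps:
k(I) = I² + 1/(2*I) - 4*I (k(I) = (I² - 4*I) + 1/(I + I) = (I² - 4*I) + 1/(2*I) = I² + 1/(2*I) - 4*I)
j = 38403/10 (j = (((1 + 3)*(0 + 5))² + 1/(2*(((1 + 3)*(0 + 5)))) - 4*(1 + 3)*(0 + 5))*12 = ((4*5)² + 1/(2*((4*5))) - 16*5)*12 = (20² + (½)/20 - 4*20)*12 = (400 + (½)*(1/20) - 80)*12 = (400 + 1/40 - 80)*12 = (12801/40)*12 = 38403/10 ≈ 3840.3)
(235 + j)*297 = (235 + 38403/10)*297 = (40753/10)*297 = 12103641/10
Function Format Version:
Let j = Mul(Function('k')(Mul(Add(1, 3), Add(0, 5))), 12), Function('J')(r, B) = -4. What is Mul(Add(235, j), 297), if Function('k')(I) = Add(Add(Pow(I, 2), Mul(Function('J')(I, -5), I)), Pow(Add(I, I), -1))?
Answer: Rational(12103641, 10) ≈ 1.2104e+6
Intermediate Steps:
Function('k')(I) = Add(Pow(I, 2), Mul(Rational(1, 2), Pow(I, -1)), Mul(-4, I)) (Function('k')(I) = Add(Add(Pow(I, 2), Mul(-4, I)), Pow(Add(I, I), -1)) = Add(Add(Pow(I, 2), Mul(-4, I)), Pow(Mul(2, I), -1)) = Add(Add(Pow(I, 2), Mul(-4, I)), Mul(Rational(1, 2), Pow(I, -1))) = Add(Pow(I, 2), Mul(Rational(1, 2), Pow(I, -1)), Mul(-4, I)))
j = Rational(38403, 10) (j = Mul(Add(Pow(Mul(Add(1, 3), Add(0, 5)), 2), Mul(Rational(1, 2), Pow(Mul(Add(1, 3), Add(0, 5)), -1)), Mul(-4, Mul(Add(1, 3), Add(0, 5)))), 12) = Mul(Add(Pow(Mul(4, 5), 2), Mul(Rational(1, 2), Pow(Mul(4, 5), -1)), Mul(-4, Mul(4, 5))), 12) = Mul(Add(Pow(20, 2), Mul(Rational(1, 2), Pow(20, -1)), Mul(-4, 20)), 12) = Mul(Add(400, Mul(Rational(1, 2), Rational(1, 20)), -80), 12) = Mul(Add(400, Rational(1, 40), -80), 12) = Mul(Rational(12801, 40), 12) = Rational(38403, 10) ≈ 3840.3)
Mul(Add(235, j), 297) = Mul(Add(235, Rational(38403, 10)), 297) = Mul(Rational(40753, 10), 297) = Rational(12103641, 10)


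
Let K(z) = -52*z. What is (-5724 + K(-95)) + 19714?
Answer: 18930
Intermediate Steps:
(-5724 + K(-95)) + 19714 = (-5724 - 52*(-95)) + 19714 = (-5724 + 4940) + 19714 = -784 + 19714 = 18930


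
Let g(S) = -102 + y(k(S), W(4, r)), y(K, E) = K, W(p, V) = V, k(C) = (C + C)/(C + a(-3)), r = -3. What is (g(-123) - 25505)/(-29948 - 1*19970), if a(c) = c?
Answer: 268853/524139 ≈ 0.51294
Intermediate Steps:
k(C) = 2*C/(-3 + C) (k(C) = (C + C)/(C - 3) = (2*C)/(-3 + C) = 2*C/(-3 + C))
g(S) = -102 + 2*S/(-3 + S)
(g(-123) - 25505)/(-29948 - 1*19970) = (2*(153 - 50*(-123))/(-3 - 123) - 25505)/(-29948 - 1*19970) = (2*(153 + 6150)/(-126) - 25505)/(-29948 - 19970) = (2*(-1/126)*6303 - 25505)/(-49918) = (-2101/21 - 25505)*(-1/49918) = -537706/21*(-1/49918) = 268853/524139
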